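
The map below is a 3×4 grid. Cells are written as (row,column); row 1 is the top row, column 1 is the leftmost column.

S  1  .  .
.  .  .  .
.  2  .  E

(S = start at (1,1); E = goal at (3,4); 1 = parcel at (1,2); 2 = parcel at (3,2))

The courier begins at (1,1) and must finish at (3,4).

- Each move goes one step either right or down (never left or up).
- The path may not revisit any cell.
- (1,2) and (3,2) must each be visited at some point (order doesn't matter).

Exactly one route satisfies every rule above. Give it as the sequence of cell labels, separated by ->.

(1,1) -> (1,2) -> (2,2) -> (3,2) -> (3,3) -> (3,4)

Moves only go right or down, so the column and row indices never decrease.
Route from (1,1): right to (1,2), 2× down (reaching (3,2)), 2× right (reaching (3,4)) — 5 moves in all.
Check: all required cells visited.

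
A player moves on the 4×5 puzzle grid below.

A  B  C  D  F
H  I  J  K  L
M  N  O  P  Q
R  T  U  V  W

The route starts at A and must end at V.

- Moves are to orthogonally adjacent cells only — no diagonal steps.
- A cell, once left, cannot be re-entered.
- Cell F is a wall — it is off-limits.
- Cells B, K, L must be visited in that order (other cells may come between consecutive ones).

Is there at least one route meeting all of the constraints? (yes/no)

yes

One route that works: A → B → I → J → K → L → Q → W → V.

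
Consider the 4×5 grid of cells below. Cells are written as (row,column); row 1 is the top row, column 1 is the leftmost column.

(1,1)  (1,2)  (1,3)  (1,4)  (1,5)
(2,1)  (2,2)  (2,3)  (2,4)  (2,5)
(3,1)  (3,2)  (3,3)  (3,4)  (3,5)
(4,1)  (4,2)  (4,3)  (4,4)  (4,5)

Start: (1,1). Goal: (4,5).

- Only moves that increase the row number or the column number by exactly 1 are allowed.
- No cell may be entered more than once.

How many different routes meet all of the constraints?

A right/down-only route from (1,1) to (4,5) makes exactly 3 down-moves and 4 right-moves in some order.
With no other constraints that would be C(7,3) = 35 routes.
That gives 35 routes.

35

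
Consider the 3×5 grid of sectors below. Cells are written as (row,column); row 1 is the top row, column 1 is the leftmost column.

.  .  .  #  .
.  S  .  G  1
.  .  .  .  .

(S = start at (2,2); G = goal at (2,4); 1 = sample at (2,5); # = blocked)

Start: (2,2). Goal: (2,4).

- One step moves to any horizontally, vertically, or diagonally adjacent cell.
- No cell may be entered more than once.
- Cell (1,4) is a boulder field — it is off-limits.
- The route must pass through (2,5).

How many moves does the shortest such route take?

4

Any route passes through (2,5) somewhere between (2,2) and (2,4). Summing Chebyshev distances along the two legs ((2,2) → (2,5) → (2,4)) gives a lower bound of 3 + 1 = 4 moves.
A route of 4 moves achieves this: (2,2) → (2,3) → (3,4) → (2,5) → (2,4).
Since 4 matches the lower bound, it is optimal.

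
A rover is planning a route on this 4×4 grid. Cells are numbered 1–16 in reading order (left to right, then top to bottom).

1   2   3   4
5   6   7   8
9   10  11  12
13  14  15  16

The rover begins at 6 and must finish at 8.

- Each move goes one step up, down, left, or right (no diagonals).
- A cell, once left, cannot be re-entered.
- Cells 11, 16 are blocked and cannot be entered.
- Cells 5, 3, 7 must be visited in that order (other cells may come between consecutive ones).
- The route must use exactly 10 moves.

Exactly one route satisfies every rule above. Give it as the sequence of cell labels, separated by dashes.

The waypoints must appear in the order 5, 3, 7, with no cell reused.
Route from 6: 2× down (reaching 14), left to 13, 3× up (reaching 1), 2× right (reaching 3), down to 7, right to 8 — 10 moves in all.
Check: order respected (5 at step 5, 3 at step 8, 7 at step 9); 10 moves as required.

6 - 10 - 14 - 13 - 9 - 5 - 1 - 2 - 3 - 7 - 8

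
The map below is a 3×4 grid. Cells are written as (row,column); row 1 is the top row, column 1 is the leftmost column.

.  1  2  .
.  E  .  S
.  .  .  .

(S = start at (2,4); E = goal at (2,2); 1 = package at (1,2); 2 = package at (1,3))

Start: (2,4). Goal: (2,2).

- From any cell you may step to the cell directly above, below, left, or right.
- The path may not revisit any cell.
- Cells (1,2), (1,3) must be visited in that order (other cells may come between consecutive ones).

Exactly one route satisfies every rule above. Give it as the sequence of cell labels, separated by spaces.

The waypoints must appear in the order (1,2), (1,3), with no cell reused.
Route from (2,4): down to (3,4), 3× left (reaching (3,1)), 2× up (reaching (1,1)), 2× right (reaching (1,3)), down to (2,3), left to (2,2) — 10 moves in all.
Check: order respected (1 at step 7, 2 at step 8).

(2,4) (3,4) (3,3) (3,2) (3,1) (2,1) (1,1) (1,2) (1,3) (2,3) (2,2)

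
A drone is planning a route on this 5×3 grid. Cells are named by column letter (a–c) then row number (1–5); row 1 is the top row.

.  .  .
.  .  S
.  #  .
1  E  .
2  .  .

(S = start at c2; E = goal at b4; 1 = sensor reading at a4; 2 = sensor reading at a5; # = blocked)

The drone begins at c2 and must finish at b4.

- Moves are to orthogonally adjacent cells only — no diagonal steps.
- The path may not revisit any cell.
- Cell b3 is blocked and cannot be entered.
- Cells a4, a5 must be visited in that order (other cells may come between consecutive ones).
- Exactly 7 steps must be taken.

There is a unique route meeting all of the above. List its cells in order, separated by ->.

The waypoints must appear in the order a4, a5, with no cell reused.
Route from c2: 2× left (reaching a2), 3× down (reaching a5), right to b5, up to b4 — 7 moves in all.
Check: order respected (1 at step 4, 2 at step 5); 7 moves as required.

c2 -> b2 -> a2 -> a3 -> a4 -> a5 -> b5 -> b4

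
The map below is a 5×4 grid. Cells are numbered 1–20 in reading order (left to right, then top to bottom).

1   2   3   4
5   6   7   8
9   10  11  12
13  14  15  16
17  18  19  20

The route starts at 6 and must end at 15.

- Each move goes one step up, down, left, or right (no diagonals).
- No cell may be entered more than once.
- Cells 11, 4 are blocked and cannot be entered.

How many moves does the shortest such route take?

The Manhattan distance from 6 to 15 is |2−4| + |2−3| = 3, so at least 3 moves are needed.
A route of 3 moves achieves this: 6 → 10 → 14 → 15.
Since 3 matches the lower bound, it is optimal.

3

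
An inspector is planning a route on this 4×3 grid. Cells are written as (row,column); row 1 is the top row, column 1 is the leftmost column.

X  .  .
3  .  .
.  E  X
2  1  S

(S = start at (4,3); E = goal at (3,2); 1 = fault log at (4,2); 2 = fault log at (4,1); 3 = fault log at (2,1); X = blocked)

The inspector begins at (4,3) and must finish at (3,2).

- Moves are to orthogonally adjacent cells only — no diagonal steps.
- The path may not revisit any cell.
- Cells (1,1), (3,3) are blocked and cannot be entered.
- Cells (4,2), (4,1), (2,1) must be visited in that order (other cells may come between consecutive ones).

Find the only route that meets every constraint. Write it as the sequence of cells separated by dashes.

The waypoints must appear in the order (4,2), (4,1), (2,1), with no cell reused.
Route from (4,3): left 2 to (4,1), up 2 to (2,1), right 1 to (2,2), down 1 to (3,2) — 6 moves in all.
Check: order respected (1 at step 1, 2 at step 2, 3 at step 4).

(4,3) - (4,2) - (4,1) - (3,1) - (2,1) - (2,2) - (3,2)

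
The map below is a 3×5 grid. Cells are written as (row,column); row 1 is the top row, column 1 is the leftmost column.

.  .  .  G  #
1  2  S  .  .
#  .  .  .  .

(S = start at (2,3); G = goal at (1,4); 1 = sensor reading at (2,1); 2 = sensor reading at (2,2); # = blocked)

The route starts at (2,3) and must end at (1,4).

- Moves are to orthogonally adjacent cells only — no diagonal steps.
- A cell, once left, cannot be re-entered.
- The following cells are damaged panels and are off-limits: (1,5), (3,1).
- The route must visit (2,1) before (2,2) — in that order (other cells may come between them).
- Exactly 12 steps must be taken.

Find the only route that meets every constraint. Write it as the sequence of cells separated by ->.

The waypoints must appear in the order (2,1), (2,2), with no cell reused.
Route from (2,3): up 1 to (1,3), left 2 to (1,1), down 1 to (2,1), right 1 to (2,2), down 1 to (3,2), right 3 to (3,5), up 1 to (2,5), left 1 to (2,4), up 1 to (1,4) — 12 moves in all.
Check: order respected (1 at step 4, 2 at step 5); 12 moves as required.

(2,3) -> (1,3) -> (1,2) -> (1,1) -> (2,1) -> (2,2) -> (3,2) -> (3,3) -> (3,4) -> (3,5) -> (2,5) -> (2,4) -> (1,4)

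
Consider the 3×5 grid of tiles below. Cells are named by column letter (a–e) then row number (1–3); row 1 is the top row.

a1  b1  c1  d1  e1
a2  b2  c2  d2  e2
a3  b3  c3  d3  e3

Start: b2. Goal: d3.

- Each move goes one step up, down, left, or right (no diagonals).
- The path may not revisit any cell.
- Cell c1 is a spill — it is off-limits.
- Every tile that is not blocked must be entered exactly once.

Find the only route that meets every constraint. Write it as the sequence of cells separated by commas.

b2, b1, a1, a2, a3, b3, c3, c2, d2, d1, e1, e2, e3, d3

Need to visit all 14 open cells exactly once, starting at b2 and ending at d3.
Cell b1 has only two open neighbours (b2 and a1), so the path must pass straight through it: one of those is the cell it's entered from and the other is where it exits.
Route from b2: up to b1, left to a1, 2× down (reaching a3), 2× right (reaching c3), up to c2, right to d2, up to d1, right to e1, 2× down (reaching e3), left to d3 — 13 moves in all.
Check: all 14 open cells covered.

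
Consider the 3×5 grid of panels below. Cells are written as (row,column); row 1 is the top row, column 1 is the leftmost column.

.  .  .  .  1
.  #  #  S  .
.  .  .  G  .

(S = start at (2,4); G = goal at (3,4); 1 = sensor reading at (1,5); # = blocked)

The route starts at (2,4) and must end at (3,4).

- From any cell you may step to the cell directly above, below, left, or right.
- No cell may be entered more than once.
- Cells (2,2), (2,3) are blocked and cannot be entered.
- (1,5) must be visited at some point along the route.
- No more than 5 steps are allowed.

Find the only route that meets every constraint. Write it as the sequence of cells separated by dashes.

The budget equals the shortest possible length, so every move has to be on a shortest route through the required cells.
Route from (2,4): up to (1,4), right to (1,5), 2× down (reaching (3,5)), left to (3,4) — 5 moves in all.
Check: all required cells visited; 5 ≤ 5 moves.

(2,4) - (1,4) - (1,5) - (2,5) - (3,5) - (3,4)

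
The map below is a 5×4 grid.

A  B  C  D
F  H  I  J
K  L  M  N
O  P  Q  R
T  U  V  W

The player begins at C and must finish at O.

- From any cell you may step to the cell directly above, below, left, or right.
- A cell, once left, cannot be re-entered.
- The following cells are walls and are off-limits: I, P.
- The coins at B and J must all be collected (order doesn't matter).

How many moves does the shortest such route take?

Any route passes through B and J in some order between C and O. Summing Manhattan distances along each leg and taking the cheapest ordering (C → B → J → O) gives a lower bound of 1 + 3 + 5 = 9 moves.
The shortest route satisfying every rule uses 11 moves: C → D → J → N → M → L → H → B → A → F → K → O.
The bound of 9 isn't tight here; checking systematically, no route of length 9 through 10 satisfies every constraint, so 11 is the minimum.

11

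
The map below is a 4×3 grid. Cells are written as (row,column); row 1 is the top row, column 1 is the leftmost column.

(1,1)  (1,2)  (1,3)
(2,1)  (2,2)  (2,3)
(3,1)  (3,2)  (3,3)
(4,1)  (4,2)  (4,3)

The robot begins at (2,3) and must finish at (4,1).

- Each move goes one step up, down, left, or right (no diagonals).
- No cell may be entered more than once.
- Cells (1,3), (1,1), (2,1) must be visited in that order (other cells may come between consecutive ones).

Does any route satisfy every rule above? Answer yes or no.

yes

One route that works: (2,3) → (1,3) → (1,2) → (1,1) → (2,1) → (3,1) → (4,1).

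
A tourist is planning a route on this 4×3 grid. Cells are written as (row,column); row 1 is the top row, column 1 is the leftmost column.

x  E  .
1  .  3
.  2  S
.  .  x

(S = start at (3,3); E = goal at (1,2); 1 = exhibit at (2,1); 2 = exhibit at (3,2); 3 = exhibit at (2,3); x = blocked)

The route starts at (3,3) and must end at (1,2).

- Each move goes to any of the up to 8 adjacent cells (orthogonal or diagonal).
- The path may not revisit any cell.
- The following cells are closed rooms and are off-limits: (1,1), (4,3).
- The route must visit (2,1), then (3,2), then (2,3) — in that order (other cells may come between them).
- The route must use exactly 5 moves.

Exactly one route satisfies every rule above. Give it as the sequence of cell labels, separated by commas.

The waypoints must appear in the order (2,1), (3,2), (2,3), with no cell reused.
Route from (3,3): up-left to (2,2), left to (2,1), down-right to (3,2), up-right to (2,3), up-left to (1,2) — 5 moves in all.
Check: order respected (1 at step 2, 2 at step 3, 3 at step 4); 5 moves as required.

(3,3), (2,2), (2,1), (3,2), (2,3), (1,2)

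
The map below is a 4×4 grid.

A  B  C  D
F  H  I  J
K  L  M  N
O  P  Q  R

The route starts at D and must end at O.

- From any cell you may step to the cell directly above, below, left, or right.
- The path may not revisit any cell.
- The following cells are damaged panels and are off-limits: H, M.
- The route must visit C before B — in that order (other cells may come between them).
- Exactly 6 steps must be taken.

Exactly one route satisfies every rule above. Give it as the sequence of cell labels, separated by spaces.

D C B A F K O

The waypoints must appear in the order C, B, with no cell reused.
Route from D: left 3 to A, down 3 to O — 6 moves in all.
Check: order respected (C at step 1, B at step 2); 6 moves as required.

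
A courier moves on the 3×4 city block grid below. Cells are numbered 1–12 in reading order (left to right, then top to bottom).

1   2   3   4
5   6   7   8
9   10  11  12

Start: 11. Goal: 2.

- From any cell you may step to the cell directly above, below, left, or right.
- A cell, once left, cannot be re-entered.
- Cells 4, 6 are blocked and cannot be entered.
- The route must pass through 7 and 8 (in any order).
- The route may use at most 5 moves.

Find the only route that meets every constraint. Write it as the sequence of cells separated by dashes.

Any route must reach 7 and 8 and still end at 2 within 5 moves, so the order of the required stops is forced.
Route from 11: right 1 to 12, up 1 to 8, left 1 to 7, up 1 to 3, left 1 to 2 — 5 moves in all.
Check: all required cells visited; 5 ≤ 5 moves.

11 - 12 - 8 - 7 - 3 - 2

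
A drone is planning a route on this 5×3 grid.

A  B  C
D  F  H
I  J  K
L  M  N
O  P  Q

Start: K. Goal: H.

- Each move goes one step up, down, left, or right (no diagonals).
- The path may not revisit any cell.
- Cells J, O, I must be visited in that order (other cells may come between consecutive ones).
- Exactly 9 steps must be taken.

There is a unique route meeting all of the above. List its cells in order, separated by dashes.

The waypoints must appear in the order J, O, I, with no cell reused.
Route from K: left to J, 2× down (reaching P), left to O, 3× up (reaching D), 2× right (reaching H) — 9 moves in all.
Check: order respected (J at step 1, O at step 4, I at step 6); 9 moves as required.

K - J - M - P - O - L - I - D - F - H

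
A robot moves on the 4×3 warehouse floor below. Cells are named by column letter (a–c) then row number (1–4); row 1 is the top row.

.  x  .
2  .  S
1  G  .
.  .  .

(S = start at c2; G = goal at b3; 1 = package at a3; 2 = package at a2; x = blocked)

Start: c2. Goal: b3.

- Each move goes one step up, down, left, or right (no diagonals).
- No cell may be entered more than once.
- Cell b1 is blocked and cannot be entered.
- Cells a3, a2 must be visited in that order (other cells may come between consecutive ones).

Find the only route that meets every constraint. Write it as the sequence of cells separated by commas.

c2, c3, c4, b4, a4, a3, a2, b2, b3

The waypoints must appear in the order a3, a2, with no cell reused.
Route from c2: down 2 to c4, left 2 to a4, up 2 to a2, right 1 to b2, down 1 to b3 — 8 moves in all.
Check: order respected (1 at step 5, 2 at step 6).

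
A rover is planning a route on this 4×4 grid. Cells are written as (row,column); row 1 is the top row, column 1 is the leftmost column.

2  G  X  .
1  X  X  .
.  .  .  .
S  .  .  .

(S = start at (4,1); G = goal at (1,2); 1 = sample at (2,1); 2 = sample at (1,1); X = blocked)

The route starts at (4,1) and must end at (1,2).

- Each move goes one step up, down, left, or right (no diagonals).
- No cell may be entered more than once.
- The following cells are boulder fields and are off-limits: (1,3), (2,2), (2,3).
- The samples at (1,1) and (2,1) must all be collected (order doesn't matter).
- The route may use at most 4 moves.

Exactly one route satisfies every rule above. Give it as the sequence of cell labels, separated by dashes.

(4,1) - (3,1) - (2,1) - (1,1) - (1,2)

The budget equals the shortest possible length, so every move has to be on a shortest route through the required cells.
Route from (4,1): 3× up (reaching (1,1)), right to (1,2) — 4 moves in all.
Check: all required cells visited; 4 ≤ 4 moves.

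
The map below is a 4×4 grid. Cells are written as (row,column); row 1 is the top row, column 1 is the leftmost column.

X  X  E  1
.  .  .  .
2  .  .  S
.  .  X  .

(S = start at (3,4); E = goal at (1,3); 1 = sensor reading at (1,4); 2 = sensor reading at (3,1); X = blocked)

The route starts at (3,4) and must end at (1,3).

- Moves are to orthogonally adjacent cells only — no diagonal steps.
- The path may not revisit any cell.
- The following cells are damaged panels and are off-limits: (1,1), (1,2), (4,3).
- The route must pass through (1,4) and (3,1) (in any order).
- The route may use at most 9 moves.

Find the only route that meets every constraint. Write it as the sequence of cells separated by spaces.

Any route must reach (1,4) and (3,1) and still end at (1,3) within 9 moves, so the order of the required stops is forced.
Route from (3,4): left 3 to (3,1), up 1 to (2,1), right 3 to (2,4), up 1 to (1,4), left 1 to (1,3) — 9 moves in all.
Check: all required cells visited; 9 ≤ 9 moves.

(3,4) (3,3) (3,2) (3,1) (2,1) (2,2) (2,3) (2,4) (1,4) (1,3)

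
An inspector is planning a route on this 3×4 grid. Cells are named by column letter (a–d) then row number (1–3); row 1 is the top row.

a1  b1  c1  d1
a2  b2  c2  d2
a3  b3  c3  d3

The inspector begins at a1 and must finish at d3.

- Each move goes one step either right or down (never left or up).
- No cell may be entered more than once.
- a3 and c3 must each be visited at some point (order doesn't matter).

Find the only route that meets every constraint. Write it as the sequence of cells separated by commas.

a1, a2, a3, b3, c3, d3

Moves only go right or down, so the column and row indices never decrease.
Route from a1: 2× down (reaching a3), 3× right (reaching d3) — 5 moves in all.
Check: all required cells visited.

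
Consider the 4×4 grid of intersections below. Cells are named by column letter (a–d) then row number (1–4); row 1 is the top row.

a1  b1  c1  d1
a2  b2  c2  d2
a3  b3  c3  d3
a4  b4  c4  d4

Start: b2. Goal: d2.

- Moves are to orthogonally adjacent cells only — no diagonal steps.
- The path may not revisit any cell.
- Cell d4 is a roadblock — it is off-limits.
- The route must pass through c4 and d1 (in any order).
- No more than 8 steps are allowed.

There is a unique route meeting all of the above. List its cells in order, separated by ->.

b2 -> b3 -> b4 -> c4 -> c3 -> c2 -> c1 -> d1 -> d2

The budget equals the shortest possible length, so every move has to be on a shortest route through the required cells.
Route from b2: 2× down (reaching b4), right to c4, 3× up (reaching c1), right to d1, down to d2 — 8 moves in all.
Check: all required cells visited; 8 ≤ 8 moves.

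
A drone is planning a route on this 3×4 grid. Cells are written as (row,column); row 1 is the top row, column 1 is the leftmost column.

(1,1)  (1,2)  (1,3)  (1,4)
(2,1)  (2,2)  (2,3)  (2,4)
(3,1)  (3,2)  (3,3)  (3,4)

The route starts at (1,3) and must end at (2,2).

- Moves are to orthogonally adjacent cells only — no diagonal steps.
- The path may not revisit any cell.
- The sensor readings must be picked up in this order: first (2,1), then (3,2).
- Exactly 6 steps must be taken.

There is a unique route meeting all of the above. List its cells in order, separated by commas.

The waypoints must appear in the order (2,1), (3,2), with no cell reused.
Route from (1,3): left 2 to (1,1), down 2 to (3,1), right 1 to (3,2), up 1 to (2,2) — 6 moves in all.
Check: order respected ((2,1) at step 3, (3,2) at step 5); 6 moves as required.

(1,3), (1,2), (1,1), (2,1), (3,1), (3,2), (2,2)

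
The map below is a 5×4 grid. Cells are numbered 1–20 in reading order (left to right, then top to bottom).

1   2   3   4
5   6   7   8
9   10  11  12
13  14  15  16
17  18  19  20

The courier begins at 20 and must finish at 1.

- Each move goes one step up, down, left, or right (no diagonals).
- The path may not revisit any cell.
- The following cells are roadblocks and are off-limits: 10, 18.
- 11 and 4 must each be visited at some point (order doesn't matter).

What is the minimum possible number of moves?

9

Any route passes through 11 and 4 in some order between 20 and 1. Summing Manhattan distances along each leg and taking the cheapest ordering (20 → 11 → 4 → 1) gives a lower bound of 3 + 3 + 3 = 9 moves.
A route of 9 moves achieves this: 20 → 16 → 12 → 11 → 7 → 8 → 4 → 3 → 2 → 1.
Since 9 matches the lower bound, it is optimal.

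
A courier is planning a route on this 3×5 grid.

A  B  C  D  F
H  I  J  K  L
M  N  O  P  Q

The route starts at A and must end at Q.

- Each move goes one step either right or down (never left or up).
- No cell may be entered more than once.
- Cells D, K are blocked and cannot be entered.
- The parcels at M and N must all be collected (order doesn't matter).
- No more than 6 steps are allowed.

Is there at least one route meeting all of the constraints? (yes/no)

yes

One route that works: A → H → M → N → O → P → Q.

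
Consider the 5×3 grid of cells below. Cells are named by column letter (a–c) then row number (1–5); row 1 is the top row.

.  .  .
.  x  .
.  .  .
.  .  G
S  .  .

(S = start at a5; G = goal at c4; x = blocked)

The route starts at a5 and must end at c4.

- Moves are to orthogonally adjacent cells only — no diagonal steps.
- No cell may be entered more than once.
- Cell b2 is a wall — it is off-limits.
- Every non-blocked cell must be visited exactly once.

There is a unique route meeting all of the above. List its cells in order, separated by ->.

Need to visit all 14 open cells exactly once, starting at a5 and ending at c4.
Cell a2 has only two open neighbours (a1 and a3), so the path must pass straight through it: one of those is the cell it's entered from and the other is where it exits.
Route from a5: 4× up (reaching a1), 2× right (reaching c1), 2× down (reaching c3), left to b3, 2× down (reaching b5), right to c5, up to c4 — 13 moves in all.
Check: all 14 open cells covered.

a5 -> a4 -> a3 -> a2 -> a1 -> b1 -> c1 -> c2 -> c3 -> b3 -> b4 -> b5 -> c5 -> c4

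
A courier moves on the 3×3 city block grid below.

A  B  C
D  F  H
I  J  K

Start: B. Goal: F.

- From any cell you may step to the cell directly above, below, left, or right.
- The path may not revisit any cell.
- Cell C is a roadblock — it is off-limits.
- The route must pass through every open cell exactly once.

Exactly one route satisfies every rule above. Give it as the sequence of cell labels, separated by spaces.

Need to visit all 8 open cells exactly once, starting at B and ending at F.
Route from B: left 1 to A, down 2 to I, right 2 to K, up 1 to H, left 1 to F — 7 moves in all.
Check: all 8 open cells covered.

B A D I J K H F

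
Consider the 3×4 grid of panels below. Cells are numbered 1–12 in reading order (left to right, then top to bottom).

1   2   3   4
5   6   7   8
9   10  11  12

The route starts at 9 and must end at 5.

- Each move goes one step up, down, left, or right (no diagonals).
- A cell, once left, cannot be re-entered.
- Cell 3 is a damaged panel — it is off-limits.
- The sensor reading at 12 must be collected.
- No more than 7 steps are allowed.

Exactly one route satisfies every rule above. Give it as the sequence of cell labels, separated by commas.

The 7-move cap with required stops at 12 leaves no slack for detours.
Route from 9: 3× right (reaching 12), up to 8, 3× left (reaching 5) — 7 moves in all.
Check: all required cells visited; 7 ≤ 7 moves.

9, 10, 11, 12, 8, 7, 6, 5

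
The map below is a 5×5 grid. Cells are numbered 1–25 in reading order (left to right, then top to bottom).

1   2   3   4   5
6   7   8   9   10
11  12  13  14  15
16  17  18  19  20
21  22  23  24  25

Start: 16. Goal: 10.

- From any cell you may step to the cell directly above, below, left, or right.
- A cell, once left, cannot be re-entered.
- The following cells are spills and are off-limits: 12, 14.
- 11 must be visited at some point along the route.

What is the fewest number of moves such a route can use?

6

Any route passes through 11 somewhere between 16 and 10. Summing Manhattan distances along the two legs (16 → 11 → 10) gives a lower bound of 1 + 5 = 6 moves.
A route of 6 moves achieves this: 16 → 11 → 6 → 7 → 8 → 9 → 10.
Since 6 matches the lower bound, it is optimal.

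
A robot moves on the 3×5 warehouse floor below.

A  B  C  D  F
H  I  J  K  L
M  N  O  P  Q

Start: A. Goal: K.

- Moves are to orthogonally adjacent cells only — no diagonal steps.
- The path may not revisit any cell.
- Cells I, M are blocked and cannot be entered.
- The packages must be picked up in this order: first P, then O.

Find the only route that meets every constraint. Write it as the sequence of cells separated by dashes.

A - B - C - D - F - L - Q - P - O - J - K

The waypoints must appear in the order P, O, with no cell reused.
Route from A: 4× right (reaching F), 2× down (reaching Q), 2× left (reaching O), up to J, right to K — 10 moves in all.
Check: order respected (P at step 7, O at step 8).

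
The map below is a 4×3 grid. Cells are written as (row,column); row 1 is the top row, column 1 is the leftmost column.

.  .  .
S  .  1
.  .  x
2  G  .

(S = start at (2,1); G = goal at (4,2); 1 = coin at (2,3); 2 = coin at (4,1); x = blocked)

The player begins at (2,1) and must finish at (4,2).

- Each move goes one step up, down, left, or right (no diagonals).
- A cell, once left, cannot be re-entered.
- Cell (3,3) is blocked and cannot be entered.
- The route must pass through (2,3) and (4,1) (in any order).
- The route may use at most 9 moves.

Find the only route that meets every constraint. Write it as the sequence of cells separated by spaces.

(2,1) (1,1) (1,2) (1,3) (2,3) (2,2) (3,2) (3,1) (4,1) (4,2)

Any route must reach (2,3) and (4,1) and still end at (4,2) within 9 moves, so the order of the required stops is forced.
Route from (2,1): up 1 to (1,1), right 2 to (1,3), down 1 to (2,3), left 1 to (2,2), down 1 to (3,2), left 1 to (3,1), down 1 to (4,1), right 1 to (4,2) — 9 moves in all.
Check: all required cells visited; 9 ≤ 9 moves.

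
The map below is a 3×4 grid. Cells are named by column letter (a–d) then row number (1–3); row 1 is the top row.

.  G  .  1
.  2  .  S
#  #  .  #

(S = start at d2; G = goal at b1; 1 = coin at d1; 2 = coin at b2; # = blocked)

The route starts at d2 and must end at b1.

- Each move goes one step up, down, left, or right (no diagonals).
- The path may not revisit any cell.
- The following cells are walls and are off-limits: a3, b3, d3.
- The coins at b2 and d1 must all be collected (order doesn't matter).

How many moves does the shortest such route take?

Any route passes through b2 and d1 in some order between d2 and b1. Summing Manhattan distances along each leg and taking the cheapest ordering (d2 → d1 → b2 → b1) gives a lower bound of 1 + 3 + 1 = 5 moves.
A route of 5 moves achieves this: d2 → d1 → c1 → c2 → b2 → b1.
Since 5 matches the lower bound, it is optimal.

5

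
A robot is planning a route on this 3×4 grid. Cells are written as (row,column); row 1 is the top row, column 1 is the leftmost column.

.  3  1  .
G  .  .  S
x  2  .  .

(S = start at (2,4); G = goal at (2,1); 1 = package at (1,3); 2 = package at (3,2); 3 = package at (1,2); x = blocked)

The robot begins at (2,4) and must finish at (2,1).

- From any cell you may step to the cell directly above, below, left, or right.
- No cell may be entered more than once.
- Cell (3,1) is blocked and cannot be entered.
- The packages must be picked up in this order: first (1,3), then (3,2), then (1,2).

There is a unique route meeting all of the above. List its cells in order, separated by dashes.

The waypoints must appear in the order (1,3), (3,2), (1,2), with no cell reused.
Route from (2,4): up to (1,4), left to (1,3), 2× down (reaching (3,3)), left to (3,2), 2× up (reaching (1,2)), left to (1,1), down to (2,1) — 9 moves in all.
Check: order respected (1 at step 2, 2 at step 5, 3 at step 7).

(2,4) - (1,4) - (1,3) - (2,3) - (3,3) - (3,2) - (2,2) - (1,2) - (1,1) - (2,1)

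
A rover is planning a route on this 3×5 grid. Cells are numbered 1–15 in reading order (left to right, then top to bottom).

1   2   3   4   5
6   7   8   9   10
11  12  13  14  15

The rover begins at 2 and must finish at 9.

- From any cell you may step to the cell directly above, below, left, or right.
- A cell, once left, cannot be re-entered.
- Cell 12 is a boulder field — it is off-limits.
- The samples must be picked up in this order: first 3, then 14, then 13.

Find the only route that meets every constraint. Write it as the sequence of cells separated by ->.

The waypoints must appear in the order 3, 14, 13, with no cell reused.
Route from 2: right 3 to 5, down 2 to 15, left 2 to 13, up 1 to 8, right 1 to 9 — 9 moves in all.
Check: order respected (3 at step 1, 14 at step 6, 13 at step 7).

2 -> 3 -> 4 -> 5 -> 10 -> 15 -> 14 -> 13 -> 8 -> 9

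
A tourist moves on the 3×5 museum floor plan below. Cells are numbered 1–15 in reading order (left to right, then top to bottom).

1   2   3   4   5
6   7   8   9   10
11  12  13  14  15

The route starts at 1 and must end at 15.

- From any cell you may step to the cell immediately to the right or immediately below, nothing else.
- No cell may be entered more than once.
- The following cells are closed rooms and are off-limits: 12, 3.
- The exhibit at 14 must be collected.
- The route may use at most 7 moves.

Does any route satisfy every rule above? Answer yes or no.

One route that works: 1 → 6 → 7 → 8 → 13 → 14 → 15.

yes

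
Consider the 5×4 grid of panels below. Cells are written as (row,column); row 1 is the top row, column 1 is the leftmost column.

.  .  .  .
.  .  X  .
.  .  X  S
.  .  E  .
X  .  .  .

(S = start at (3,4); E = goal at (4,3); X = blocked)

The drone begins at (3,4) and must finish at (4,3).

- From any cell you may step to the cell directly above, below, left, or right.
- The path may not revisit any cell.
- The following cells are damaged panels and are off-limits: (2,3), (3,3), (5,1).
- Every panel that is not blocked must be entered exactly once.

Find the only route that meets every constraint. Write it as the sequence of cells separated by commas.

(3,4), (2,4), (1,4), (1,3), (1,2), (1,1), (2,1), (2,2), (3,2), (3,1), (4,1), (4,2), (5,2), (5,3), (5,4), (4,4), (4,3)

Need to visit all 17 open cells exactly once, starting at (3,4) and ending at (4,3).
Cell (1,3) has only two open neighbours ((1,2) and (1,4)), so the path must pass straight through it: one of those is the cell it's entered from and the other is where it exits.
Route from (3,4): 2× up (reaching (1,4)), 3× left (reaching (1,1)), down to (2,1), right to (2,2), down to (3,2), left to (3,1), down to (4,1), right to (4,2), down to (5,2), 2× right (reaching (5,4)), up to (4,4), left to (4,3) — 16 moves in all.
Check: all 17 open cells covered.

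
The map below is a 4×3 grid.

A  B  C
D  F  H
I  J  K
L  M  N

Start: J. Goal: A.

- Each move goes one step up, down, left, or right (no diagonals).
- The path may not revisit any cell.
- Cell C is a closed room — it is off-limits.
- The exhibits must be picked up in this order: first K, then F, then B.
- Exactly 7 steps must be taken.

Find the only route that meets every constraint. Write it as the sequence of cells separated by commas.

J, M, N, K, H, F, B, A

The waypoints must appear in the order K, F, B, with no cell reused.
Route from J: down 1 to M, right 1 to N, up 2 to H, left 1 to F, up 1 to B, left 1 to A — 7 moves in all.
Check: order respected (K at step 3, F at step 5, B at step 6); 7 moves as required.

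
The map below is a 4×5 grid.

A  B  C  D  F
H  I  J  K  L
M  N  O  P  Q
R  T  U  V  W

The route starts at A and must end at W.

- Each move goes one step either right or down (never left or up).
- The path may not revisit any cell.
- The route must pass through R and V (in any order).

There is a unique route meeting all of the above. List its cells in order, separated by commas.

Moves only go right or down, so the column and row indices never decrease.
Route from A: down 3 to R, right 4 to W — 7 moves in all.
Check: all required cells visited.

A, H, M, R, T, U, V, W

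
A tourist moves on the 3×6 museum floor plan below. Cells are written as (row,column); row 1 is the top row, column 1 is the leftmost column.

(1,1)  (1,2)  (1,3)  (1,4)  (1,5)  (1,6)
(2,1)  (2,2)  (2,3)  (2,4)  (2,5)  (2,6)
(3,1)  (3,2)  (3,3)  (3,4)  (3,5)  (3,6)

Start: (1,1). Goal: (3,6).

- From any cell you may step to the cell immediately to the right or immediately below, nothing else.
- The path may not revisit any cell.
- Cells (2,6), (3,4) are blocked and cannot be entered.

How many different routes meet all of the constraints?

5

A right/down-only route from (1,1) to (3,6) makes exactly 2 down-moves and 5 right-moves in some order.
With no other constraints that would be C(7,2) = 21 routes.
Subtract routes through each blocked cell (inclusion–exclusion for overlaps): − through (2,6): 6 − through (3,4): 10 → 5.
That gives 5 routes.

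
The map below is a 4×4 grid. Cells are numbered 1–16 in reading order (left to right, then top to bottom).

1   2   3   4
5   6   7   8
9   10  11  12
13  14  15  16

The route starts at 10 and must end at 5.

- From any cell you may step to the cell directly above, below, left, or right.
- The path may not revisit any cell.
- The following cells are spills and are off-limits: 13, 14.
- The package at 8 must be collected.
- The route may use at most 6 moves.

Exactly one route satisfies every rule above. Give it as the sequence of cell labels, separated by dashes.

10 - 11 - 12 - 8 - 7 - 6 - 5

The budget equals the shortest possible length, so every move has to be on a shortest route through the required cells.
Route from 10: 2× right (reaching 12), up to 8, 3× left (reaching 5) — 6 moves in all.
Check: all required cells visited; 6 ≤ 6 moves.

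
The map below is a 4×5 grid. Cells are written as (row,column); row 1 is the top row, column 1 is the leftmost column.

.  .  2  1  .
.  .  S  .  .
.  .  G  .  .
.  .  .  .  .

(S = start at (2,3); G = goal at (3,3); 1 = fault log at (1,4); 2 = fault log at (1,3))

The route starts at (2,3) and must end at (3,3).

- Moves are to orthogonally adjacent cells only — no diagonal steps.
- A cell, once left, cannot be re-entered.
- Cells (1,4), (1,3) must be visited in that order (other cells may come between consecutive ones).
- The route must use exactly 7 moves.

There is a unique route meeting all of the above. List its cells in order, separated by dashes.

The waypoints must appear in the order (1,4), (1,3), with no cell reused.
Route from (2,3): right to (2,4), up to (1,4), 2× left (reaching (1,2)), 2× down (reaching (3,2)), right to (3,3) — 7 moves in all.
Check: order respected (1 at step 2, 2 at step 3); 7 moves as required.

(2,3) - (2,4) - (1,4) - (1,3) - (1,2) - (2,2) - (3,2) - (3,3)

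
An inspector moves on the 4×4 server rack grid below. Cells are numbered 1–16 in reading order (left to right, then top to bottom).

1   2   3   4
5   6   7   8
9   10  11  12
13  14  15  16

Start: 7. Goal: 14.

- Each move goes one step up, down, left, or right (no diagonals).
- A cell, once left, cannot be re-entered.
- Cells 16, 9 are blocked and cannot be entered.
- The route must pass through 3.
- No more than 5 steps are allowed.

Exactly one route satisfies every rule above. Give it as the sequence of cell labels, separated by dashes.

7 - 3 - 2 - 6 - 10 - 14

The 5-move cap with required stops at 3 leaves no slack for detours.
Route from 7: up to 3, left to 2, 3× down (reaching 14) — 5 moves in all.
Check: all required cells visited; 5 ≤ 5 moves.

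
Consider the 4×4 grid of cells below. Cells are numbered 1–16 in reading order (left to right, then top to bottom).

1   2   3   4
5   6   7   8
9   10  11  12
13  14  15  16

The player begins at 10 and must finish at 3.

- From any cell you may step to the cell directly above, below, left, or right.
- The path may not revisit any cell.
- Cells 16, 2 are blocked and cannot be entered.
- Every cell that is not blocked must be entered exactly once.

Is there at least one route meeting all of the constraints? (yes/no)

Cell 1 has only one open neighbour but is neither the start nor the goal, so a Hamiltonian route would have to both enter and leave it through the same neighbour — impossible without revisiting.

no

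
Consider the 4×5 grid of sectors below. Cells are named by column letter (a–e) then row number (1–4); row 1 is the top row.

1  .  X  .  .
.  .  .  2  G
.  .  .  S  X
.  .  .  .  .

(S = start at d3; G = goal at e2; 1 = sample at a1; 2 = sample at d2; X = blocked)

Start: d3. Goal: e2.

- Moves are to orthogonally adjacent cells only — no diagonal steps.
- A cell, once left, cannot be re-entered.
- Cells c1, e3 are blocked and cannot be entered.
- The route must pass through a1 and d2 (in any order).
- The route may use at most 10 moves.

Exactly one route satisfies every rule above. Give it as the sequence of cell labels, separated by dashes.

d3 - c3 - b3 - a3 - a2 - a1 - b1 - b2 - c2 - d2 - e2

Any route must reach a1 and d2 and still end at e2 within 10 moves, so the order of the required stops is forced.
Route from d3: 3× left (reaching a3), 2× up (reaching a1), right to b1, down to b2, 3× right (reaching e2) — 10 moves in all.
Check: all required cells visited; 10 ≤ 10 moves.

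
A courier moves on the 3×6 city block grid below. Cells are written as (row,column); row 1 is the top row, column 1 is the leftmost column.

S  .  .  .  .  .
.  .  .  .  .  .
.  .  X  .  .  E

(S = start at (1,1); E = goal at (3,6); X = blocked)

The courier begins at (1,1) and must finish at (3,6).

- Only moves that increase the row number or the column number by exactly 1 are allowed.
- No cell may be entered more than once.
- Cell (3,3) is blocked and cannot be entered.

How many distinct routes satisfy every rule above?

A right/down-only route from (1,1) to (3,6) makes exactly 2 down-moves and 5 right-moves in some order.
With no other constraints that would be C(7,2) = 21 routes.
Subtract routes through each blocked cell (inclusion–exclusion for overlaps): − through (3,3): 6 → 15.
That gives 15 routes.

15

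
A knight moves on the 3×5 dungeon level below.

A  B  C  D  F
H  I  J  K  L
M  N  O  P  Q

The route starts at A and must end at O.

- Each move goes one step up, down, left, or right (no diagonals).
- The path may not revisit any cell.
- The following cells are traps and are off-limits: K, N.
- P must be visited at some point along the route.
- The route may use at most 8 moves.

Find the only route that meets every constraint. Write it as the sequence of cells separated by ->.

Any route must reach P and still end at O within 8 moves, so the order of the required stops is forced.
Route from A: right 4 to F, down 2 to Q, left 2 to O — 8 moves in all.
Check: all required cells visited; 8 ≤ 8 moves.

A -> B -> C -> D -> F -> L -> Q -> P -> O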